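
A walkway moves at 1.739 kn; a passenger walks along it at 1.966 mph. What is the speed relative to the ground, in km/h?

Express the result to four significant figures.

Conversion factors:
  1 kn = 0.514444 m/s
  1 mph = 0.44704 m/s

1.739 kn × 0.514444 → 0.894618 m/s
1.966 mph × 0.44704 → 0.878881 m/s
Sum: 0.894618 + 0.878881 = 1.7735 m/s
In km/h: 1.7735 / (1/3.6) = 6.3846 km/h

6.385 km/h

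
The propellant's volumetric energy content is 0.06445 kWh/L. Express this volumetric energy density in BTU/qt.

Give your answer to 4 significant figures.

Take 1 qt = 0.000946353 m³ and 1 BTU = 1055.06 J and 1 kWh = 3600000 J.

208.1 BTU/qt

0.06445 kWh/L × 3600000 J/kWh ÷ 0.001 m³/L = 2.3202×10⁸ J/m³
2.3202×10⁸ J/m³ ÷ 1055.06 J/BTU × 0.000946353 m³/qt = 208.114 BTU/qt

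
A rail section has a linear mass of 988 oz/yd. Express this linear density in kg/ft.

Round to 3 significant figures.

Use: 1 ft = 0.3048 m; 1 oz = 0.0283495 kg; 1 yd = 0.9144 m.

988 oz/yd × 0.0283495 kg/oz ÷ 0.9144 m/yd = 30.6313 kg/m
30.6313 kg/m × 0.3048 m/ft = 9.33642 kg/ft

9.34 kg/ft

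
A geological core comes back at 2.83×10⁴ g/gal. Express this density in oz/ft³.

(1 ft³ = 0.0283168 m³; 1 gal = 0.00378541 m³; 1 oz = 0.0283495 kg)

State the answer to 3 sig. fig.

2.83×10⁴ g/gal × 0.001 kg/g ÷ 0.00378541 m³/gal = 7476.07 kg/m³
7476.07 kg/m³ ÷ 0.0283495 kg/oz × 0.0283168 m³/ft³ = 7467.45 oz/ft³

7470 oz/ft³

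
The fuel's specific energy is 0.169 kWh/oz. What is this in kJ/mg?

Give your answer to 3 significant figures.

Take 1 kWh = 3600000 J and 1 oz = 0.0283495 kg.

0.169 kWh/oz × 3600000 J/kWh ÷ 0.0283495 kg/oz = 2.14607×10⁷ J/kg
2.14607×10⁷ J/kg ÷ 1000 J/kJ × 10⁻⁶ kg/mg = 0.0214607 kJ/mg

0.0215 kJ/mg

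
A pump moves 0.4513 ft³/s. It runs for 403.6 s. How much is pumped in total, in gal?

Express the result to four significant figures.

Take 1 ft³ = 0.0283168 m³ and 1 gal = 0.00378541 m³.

0.4513 ft³/s → 0.0127794 m³/s
V = Q × t = 0.0127794 × 403.6 = 5.15777 m³
In gal: 5.15777 / 0.00378541 = 1362.54 gal

1363 gal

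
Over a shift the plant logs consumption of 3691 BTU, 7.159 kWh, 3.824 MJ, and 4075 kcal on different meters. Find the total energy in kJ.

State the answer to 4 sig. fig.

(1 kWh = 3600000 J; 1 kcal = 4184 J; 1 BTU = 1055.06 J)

5.054×10⁴ kJ

3691 BTU × 1055.06 → 3.89423×10⁶ J
7.159 kWh × 3600000 → 2.57724×10⁷ J
3.824 MJ × 1000000 → 3.824×10⁶ J
4075 kcal × 4184 → 1.70498×10⁷ J
Sum: 3.89423×10⁶ + 2.57724×10⁷ + 3.824×10⁶ + 1.70498×10⁷ = 5.05404×10⁷ J
In kJ: 5.05404×10⁷ / 1000 = 50540.4 kJ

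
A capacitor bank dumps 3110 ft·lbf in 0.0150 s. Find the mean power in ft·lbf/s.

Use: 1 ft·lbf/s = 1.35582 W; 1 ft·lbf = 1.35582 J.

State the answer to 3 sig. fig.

2.07×10⁵ ft·lbf/s

3110 ft·lbf × 1.35582 → 4216.6 J
P = E / t = 4216.6 J / 0.015 s = 281107 W
281107 W ÷ (1.35582 W/ft·lbf/s) = 207334 ft·lbf/s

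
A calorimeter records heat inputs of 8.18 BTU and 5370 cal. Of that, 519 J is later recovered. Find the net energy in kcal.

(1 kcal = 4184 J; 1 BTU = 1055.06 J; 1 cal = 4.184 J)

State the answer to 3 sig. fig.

8.18 BTU × 1055.06 = 8630.39 J
5370 cal × 4.184 = 22468.1 J
519 J (already J)
Sum: 8630.39 + 22468.1 − 519 = 30579.5 J
In kcal: 30579.5 / 4184 = 7.30868 kcal

7.31 kcal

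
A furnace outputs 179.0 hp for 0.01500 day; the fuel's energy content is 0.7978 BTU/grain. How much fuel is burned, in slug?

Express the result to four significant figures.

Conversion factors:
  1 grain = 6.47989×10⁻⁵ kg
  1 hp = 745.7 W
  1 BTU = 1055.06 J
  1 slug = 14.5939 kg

0.9125 slug

179.0 hp → 133480 W
0.01500 day → 1296 s
E = P × t = 133480 × 1296 = 1.7299×10⁸ J
0.7978 BTU/grain → 1.29898×10⁷ J/kg
m = E / e_s = 1.7299×10⁸ / 1.29898×10⁷ = 13.3174 kg
In slug: 13.3174 / 14.5939 = 0.912532 slug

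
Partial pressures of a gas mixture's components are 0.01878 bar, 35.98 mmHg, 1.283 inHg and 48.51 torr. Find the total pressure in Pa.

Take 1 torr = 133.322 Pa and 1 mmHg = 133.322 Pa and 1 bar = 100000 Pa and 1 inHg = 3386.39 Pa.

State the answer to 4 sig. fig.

0.01878 bar × 100000 = 1878 Pa
35.98 mmHg × 133.322 = 4796.93 Pa
1.283 inHg × 3386.39 = 4344.74 Pa
48.51 torr × 133.322 = 6467.45 Pa
Total: 1878 + 4796.93 + 4344.74 + 6467.45 = 17487.1 Pa

1.749×10⁴ Pa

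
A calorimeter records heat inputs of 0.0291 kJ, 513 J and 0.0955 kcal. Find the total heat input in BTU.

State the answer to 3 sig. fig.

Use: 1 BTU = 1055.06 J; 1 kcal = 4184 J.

0.893 BTU

0.0291 kJ × 1000 → 29.1 J
513 J (already J)
0.0955 kcal × 4184 → 399.572 J
Combined: 29.1 + 513 + 399.572 = 941.672 J
In BTU: 941.672 / 1055.06 = 0.892529 BTU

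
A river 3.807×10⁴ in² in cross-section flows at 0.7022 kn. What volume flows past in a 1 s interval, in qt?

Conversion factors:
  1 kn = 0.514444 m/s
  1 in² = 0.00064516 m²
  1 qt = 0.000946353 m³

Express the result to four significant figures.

9376 qt

0.7022 kn × 0.514444 → 0.361243 m/s
3.807×10⁴ in² × 0.00064516 → 24.5612 m²
V = v × A × t = 0.361243 m/s × 24.5612 m² × 1 s = 8.87256 m³
8.87256 m³ ÷ (0.000946353 m³/qt) = 9375.53 qt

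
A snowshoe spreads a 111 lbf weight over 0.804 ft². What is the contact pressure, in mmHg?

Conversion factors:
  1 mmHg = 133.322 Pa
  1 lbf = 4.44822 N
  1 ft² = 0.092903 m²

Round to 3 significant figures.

49.6 mmHg

111 lbf × 4.44822 = 493.752 N
0.804 ft² × 0.092903 = 0.074694 m²
P = F / A = 493.752 N / 0.074694 m² = 6610.33 Pa
6610.33 Pa ÷ (133.322 Pa/mmHg) = 49.5817 mmHg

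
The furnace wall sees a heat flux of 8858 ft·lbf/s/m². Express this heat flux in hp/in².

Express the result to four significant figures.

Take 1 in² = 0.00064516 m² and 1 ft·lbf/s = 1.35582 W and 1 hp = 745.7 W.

8858 ft·lbf/s/m² × 1.35582 W/ft·lbf/s = 12009.9 W/m²
12009.9 W/m² ÷ 745.7 W/hp × 0.00064516 m²/in² = 0.0103906 hp/in²

0.01039 hp/in²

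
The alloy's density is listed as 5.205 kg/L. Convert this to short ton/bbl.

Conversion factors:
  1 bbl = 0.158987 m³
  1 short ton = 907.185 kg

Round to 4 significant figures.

5.205 kg/L ÷ 0.001 m³/L = 5205 kg/m³
5205 kg/m³ ÷ 907.185 kg/short ton × 0.158987 m³/bbl = 0.912192 short ton/bbl

0.9122 short ton/bbl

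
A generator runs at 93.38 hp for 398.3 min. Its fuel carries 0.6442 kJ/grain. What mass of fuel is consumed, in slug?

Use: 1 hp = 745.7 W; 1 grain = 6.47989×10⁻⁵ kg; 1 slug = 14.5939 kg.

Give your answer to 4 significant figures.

11.47 slug

93.38 hp → 69633.5 W
398.3 min → 23898 s
E = P × t = 69633.5 × 23898 = 1.6641×10⁹ J
0.6442 kJ/grain → 9.94153×10⁶ J/kg
m = E / e_s = 1.6641×10⁹ / 9.94153×10⁶ = 167.389 kg
In slug: 167.389 / 14.5939 = 11.4698 slug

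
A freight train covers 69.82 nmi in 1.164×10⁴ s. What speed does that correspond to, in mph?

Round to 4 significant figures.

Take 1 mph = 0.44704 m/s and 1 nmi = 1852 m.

24.85 mph

69.82 nmi × 1852 = 129307 m
v = d / t = 129307 m / 11640 s = 11.1088 m/s
11.1088 m/s ÷ (0.44704 m/s/mph) = 24.8497 mph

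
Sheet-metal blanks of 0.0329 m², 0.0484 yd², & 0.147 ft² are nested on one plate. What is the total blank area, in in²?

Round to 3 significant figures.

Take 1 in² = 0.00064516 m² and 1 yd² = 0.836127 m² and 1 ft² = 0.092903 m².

135 in²

0.0329 m² (already m²)
0.0484 yd² × 0.836127 = 0.0404685 m²
0.147 ft² × 0.092903 = 0.0136567 m²
Sum: 0.0329 + 0.0404685 + 0.0136567 = 0.0870252 m²
In in²: 0.0870252 / 0.00064516 = 134.889 in²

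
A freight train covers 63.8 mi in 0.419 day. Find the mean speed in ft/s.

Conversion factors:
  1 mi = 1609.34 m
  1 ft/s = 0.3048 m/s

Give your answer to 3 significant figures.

63.8 mi × 1609.34 = 102676 m
0.419 day × 86400 = 36201.6 s
v = d / t = 102676 m / 36201.6 s = 2.83623 m/s
2.83623 m/s ÷ (0.3048 m/s/ft/s) = 9.30522 ft/s

9.31 ft/s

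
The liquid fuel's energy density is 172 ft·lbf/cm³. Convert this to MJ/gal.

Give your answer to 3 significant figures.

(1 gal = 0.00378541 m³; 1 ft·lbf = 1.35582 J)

0.883 MJ/gal

172 ft·lbf/cm³ × 1.35582 J/ft·lbf ÷ 10⁻⁶ m³/cm³ = 2.33201×10⁸ J/m³
2.33201×10⁸ J/m³ ÷ 1000000 J/MJ × 0.00378541 m³/gal = 0.882761 MJ/gal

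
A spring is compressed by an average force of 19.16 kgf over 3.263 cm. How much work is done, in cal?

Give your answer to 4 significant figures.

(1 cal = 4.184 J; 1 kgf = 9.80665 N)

19.16 kgf × 9.80665 → 187.895 N
3.263 cm × 0.01 → 0.03263 m
W = F × d = 187.895 N × 0.03263 m = 6.13101 J
6.13101 J ÷ (4.184 J/cal) = 1.46535 cal

1.465 cal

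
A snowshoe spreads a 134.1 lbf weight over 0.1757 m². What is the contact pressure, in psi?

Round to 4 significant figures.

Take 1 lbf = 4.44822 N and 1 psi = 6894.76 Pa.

0.4924 psi

134.1 lbf × 4.44822 → 596.506 N
P = F / A = 596.506 N / 0.1757 m² = 3395.03 Pa
3395.03 Pa ÷ (6894.76 Pa/psi) = 0.492407 psi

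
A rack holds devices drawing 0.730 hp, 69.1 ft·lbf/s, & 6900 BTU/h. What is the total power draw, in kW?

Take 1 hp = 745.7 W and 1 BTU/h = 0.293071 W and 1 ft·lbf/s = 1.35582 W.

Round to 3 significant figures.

0.730 hp × 745.7 = 544.361 W
69.1 ft·lbf/s × 1.35582 = 93.6872 W
6900 BTU/h × 0.293071 = 2022.19 W
Sum: 544.361 + 93.6872 + 2022.19 = 2660.24 W
In kW: 2660.24 / 1000 = 2.66024 kW

2.66 kW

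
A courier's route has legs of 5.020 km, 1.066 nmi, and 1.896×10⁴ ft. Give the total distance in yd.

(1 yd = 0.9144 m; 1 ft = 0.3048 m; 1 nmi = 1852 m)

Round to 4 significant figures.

1.397×10⁴ yd

5.020 km × 1000 = 5020 m
1.066 nmi × 1852 = 1974.23 m
1.896×10⁴ ft × 0.3048 = 5779.01 m
Combined: 5020 + 1974.23 + 5779.01 = 12773.2 m
In yd: 12773.2 / 0.9144 = 13968.9 yd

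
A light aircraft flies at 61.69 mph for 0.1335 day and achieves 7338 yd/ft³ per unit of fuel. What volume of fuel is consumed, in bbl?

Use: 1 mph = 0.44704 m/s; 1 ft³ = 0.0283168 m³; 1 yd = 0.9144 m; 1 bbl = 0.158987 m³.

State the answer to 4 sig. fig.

61.69 mph → 27.5779 m/s
0.1335 day → 11534.4 s
d = v × t = 27.5779 × 11534.4 = 318095 m
7338 yd/ft³ → 236957 m/m³
V = d / (distance per unit fuel) = 318095 / 236957 = 1.34242 m³
In bbl: 1.34242 / 0.158987 = 8.44358 bbl

8.444 bbl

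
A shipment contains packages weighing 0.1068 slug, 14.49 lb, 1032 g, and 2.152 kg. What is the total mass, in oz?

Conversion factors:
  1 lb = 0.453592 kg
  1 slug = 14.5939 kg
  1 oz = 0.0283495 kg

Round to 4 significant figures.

399.1 oz

0.1068 slug × 14.5939 = 1.55863 kg
14.49 lb × 0.453592 = 6.57255 kg
1032 g × 0.001 = 1.032 kg
2.152 kg (already kg)
Total: 1.55863 + 6.57255 + 1.032 + 2.152 = 11.3152 kg
In oz: 11.3152 / 0.0283495 = 399.132 oz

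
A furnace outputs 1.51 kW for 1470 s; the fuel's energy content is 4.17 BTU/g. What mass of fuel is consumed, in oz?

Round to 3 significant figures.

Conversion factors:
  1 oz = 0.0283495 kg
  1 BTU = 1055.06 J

17.8 oz

1.51 kW → 1510 W
E = P × t = 1510 × 1470 = 2.2197×10⁶ J
4.17 BTU/g → 4.3996×10⁶ J/kg
m = E / e_s = 2.2197×10⁶ / 4.3996×10⁶ = 0.504523 kg
In oz: 0.504523 / 0.0283495 = 17.7965 oz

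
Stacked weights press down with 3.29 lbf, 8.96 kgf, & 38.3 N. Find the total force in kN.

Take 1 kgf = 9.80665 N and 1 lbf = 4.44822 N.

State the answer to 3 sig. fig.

0.141 kN

3.29 lbf × 4.44822 → 14.6346 N
8.96 kgf × 9.80665 → 87.8676 N
38.3 N (already N)
Total: 14.6346 + 87.8676 + 38.3 = 140.802 N
In kN: 140.802 / 1000 = 0.140802 kN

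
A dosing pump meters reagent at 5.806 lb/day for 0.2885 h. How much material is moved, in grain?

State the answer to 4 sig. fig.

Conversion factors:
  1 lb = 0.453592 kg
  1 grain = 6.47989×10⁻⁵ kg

488.6 grain

5.806 lb/day → 3.0481×10⁻⁵ kg/s
0.2885 h → 1038.6 s
m = ṁ × t = 3.0481×10⁻⁵ × 1038.6 = 0.0316576 kg
In grain: 0.0316576 / 6.47989×10⁻⁵ = 488.552 grain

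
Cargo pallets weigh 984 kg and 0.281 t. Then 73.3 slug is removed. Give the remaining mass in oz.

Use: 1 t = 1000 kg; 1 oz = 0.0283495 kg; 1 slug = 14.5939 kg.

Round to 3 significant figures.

984 kg (already kg)
0.281 t × 1000 → 281 kg
73.3 slug × 14.5939 → 1069.73 kg
Net: 984 + 281 − 1069.73 = 195.27 kg
In oz: 195.27 / 0.0283495 = 6887.95 oz

6890 oz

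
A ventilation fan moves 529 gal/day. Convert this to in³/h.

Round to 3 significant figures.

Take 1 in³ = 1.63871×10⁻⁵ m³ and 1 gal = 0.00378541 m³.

5090 in³/h

529 gal/day × 0.00378541 m³/gal ÷ 86400 s/day = 2.31769×10⁻⁵ m³/s
2.31769×10⁻⁵ m³/s ÷ 1.63871×10⁻⁵ m³/in³ × 3600 s/h = 5091.62 in³/h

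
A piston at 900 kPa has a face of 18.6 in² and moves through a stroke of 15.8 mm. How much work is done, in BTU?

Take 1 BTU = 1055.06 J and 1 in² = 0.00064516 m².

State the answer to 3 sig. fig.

0.162 BTU

900 kPa → 900000 Pa
18.6 in² → 0.012 m²
F = P × A = 900000 × 0.012 = 10800 N
15.8 mm → 0.0158 m
W = F × d = 10800 × 0.0158 = 170.64 J
In BTU: 170.64 / 1055.06 = 0.161735 BTU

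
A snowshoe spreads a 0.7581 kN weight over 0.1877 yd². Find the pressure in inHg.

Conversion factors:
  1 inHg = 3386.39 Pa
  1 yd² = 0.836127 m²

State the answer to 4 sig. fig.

0.7581 kN × 1000 = 758.1 N
0.1877 yd² × 0.836127 = 0.156941 m²
P = F / A = 758.1 N / 0.156941 m² = 4830.48 Pa
4830.48 Pa ÷ (3386.39 Pa/inHg) = 1.42644 inHg

1.426 inHg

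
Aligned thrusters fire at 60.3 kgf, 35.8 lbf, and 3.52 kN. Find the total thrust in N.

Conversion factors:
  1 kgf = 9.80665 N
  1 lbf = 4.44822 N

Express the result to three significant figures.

4270 N

60.3 kgf × 9.80665 = 591.341 N
35.8 lbf × 4.44822 = 159.246 N
3.52 kN × 1000 = 3520 N
Total: 591.341 + 159.246 + 3520 = 4270.59 N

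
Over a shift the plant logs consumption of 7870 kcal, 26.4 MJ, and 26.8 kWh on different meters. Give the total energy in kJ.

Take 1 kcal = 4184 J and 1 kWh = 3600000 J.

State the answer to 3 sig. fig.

1.56×10⁵ kJ

7870 kcal × 4184 → 3.29281×10⁷ J
26.4 MJ × 1000000 → 2.64×10⁷ J
26.8 kWh × 3600000 → 9.648×10⁷ J
Total: 3.29281×10⁷ + 2.64×10⁷ + 9.648×10⁷ = 1.55808×10⁸ J
In kJ: 1.55808×10⁸ / 1000 = 155808 kJ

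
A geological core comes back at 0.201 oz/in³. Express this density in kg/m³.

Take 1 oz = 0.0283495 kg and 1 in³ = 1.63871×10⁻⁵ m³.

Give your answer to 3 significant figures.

348 kg/m³

0.201 oz/in³ × 0.0283495 kg/oz ÷ 1.63871×10⁻⁵ m³/in³ = 347.728 kg/m³
347.728 kg/m³  = 347.728 kg/m³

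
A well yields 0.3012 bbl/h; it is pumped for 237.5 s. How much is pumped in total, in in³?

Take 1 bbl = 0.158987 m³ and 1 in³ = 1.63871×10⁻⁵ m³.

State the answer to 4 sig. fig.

0.3012 bbl/h → 1.33019×10⁻⁵ m³/s
V = Q × t = 1.33019×10⁻⁵ × 237.5 = 0.0031592 m³
In in³: 0.0031592 / 1.63871×10⁻⁵ = 192.786 in³

192.8 in³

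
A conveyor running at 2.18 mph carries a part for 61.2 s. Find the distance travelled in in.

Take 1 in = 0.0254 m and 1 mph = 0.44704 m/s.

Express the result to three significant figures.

2350 in

2.18 mph × 0.44704 = 0.974547 m/s
d = v × t = 0.974547 m/s × 61.2 s = 59.6423 m
59.6423 m ÷ (0.0254 m/in) = 2348.12 in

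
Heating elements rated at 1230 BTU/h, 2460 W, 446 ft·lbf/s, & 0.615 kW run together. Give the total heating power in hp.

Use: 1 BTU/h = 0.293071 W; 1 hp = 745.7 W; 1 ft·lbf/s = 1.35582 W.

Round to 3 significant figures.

1230 BTU/h × 0.293071 → 360.477 W
2460 W (already W)
446 ft·lbf/s × 1.35582 → 604.696 W
0.615 kW × 1000 → 615 W
Combined: 360.477 + 2460 + 604.696 + 615 = 4040.17 W
In hp: 4040.17 / 745.7 = 5.41796 hp

5.42 hp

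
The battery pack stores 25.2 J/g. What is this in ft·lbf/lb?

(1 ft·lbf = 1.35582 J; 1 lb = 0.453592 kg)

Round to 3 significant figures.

8430 ft·lbf/lb

25.2 J/g ÷ 0.001 kg/g = 25200 J/kg
25200 J/kg ÷ 1.35582 J/ft·lbf × 0.453592 kg/lb = 8430.7 ft·lbf/lb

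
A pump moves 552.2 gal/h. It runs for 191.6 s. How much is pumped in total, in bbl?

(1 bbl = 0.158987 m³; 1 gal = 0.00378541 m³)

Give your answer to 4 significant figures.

0.6997 bbl

552.2 gal/h → 5.8064×10⁻⁴ m³/s
V = Q × t = 5.8064×10⁻⁴ × 191.6 = 0.111251 m³
In bbl: 0.111251 / 0.158987 = 0.699749 bbl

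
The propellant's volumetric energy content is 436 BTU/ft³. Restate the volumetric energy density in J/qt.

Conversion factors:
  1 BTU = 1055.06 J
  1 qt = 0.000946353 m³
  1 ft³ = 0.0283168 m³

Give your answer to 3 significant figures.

1.54×10⁴ J/qt

436 BTU/ft³ × 1055.06 J/BTU ÷ 0.0283168 m³/ft³ = 1.6245×10⁷ J/m³
1.6245×10⁷ J/m³ × 0.000946353 m³/qt = 15373.5 J/qt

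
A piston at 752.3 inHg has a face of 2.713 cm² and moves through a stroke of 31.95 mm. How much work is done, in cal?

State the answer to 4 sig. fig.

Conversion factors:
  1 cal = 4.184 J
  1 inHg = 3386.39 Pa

5.278 cal

752.3 inHg → 2.54758×10⁶ Pa
2.713 cm² → 2.713×10⁻⁴ m²
F = P × A = 2.54758×10⁶ × 2.713×10⁻⁴ = 691.158 N
31.95 mm → 0.03195 m
W = F × d = 691.158 × 0.03195 = 22.0825 J
In cal: 22.0825 / 4.184 = 5.27784 cal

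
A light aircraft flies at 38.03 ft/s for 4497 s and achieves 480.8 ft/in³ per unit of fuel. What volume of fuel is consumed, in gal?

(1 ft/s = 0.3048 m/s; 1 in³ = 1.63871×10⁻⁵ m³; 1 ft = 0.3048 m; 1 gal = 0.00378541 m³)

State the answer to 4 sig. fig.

38.03 ft/s → 11.5915 m/s
d = v × t = 11.5915 × 4497 = 52127 m
480.8 ft/in³ → 8.94288×10⁶ m/m³
V = d / (distance per unit fuel) = 52127 / 8.94288×10⁶ = 0.00582888 m³
In gal: 0.00582888 / 0.00378541 = 1.53983 gal

1.540 gal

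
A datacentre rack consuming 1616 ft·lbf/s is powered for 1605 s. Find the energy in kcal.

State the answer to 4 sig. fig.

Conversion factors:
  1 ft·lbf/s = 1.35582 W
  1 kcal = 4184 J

1616 ft·lbf/s × 1.35582 = 2191.01 W
E = P × t = 2191.01 W × 1605 s = 3.51657×10⁶ J
3.51657×10⁶ J ÷ (4184 J/kcal) = 840.48 kcal

840.5 kcal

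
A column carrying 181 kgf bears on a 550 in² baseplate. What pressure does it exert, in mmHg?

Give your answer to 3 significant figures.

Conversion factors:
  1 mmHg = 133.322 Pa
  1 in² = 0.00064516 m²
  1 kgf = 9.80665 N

37.5 mmHg

181 kgf × 9.80665 = 1775 N
550 in² × 0.00064516 = 0.354838 m²
P = F / A = 1775 N / 0.354838 m² = 5002.28 Pa
5002.28 Pa ÷ (133.322 Pa/mmHg) = 37.5203 mmHg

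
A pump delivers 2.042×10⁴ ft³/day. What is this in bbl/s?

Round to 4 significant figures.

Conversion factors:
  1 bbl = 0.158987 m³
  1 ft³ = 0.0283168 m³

0.04209 bbl/s

2.042×10⁴ ft³/day × 0.0283168 m³/ft³ ÷ 86400 s/day = 0.00669247 m³/s
0.00669247 m³/s ÷ 0.158987 m³/bbl = 0.0420944 bbl/s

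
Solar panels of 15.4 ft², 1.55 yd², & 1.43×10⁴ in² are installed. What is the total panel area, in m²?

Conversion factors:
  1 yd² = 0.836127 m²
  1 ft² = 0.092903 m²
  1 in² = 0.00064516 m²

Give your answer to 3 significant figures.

12.0 m²

15.4 ft² × 0.092903 = 1.43071 m²
1.55 yd² × 0.836127 = 1.296 m²
1.43×10⁴ in² × 0.00064516 = 9.22579 m²
Sum: 1.43071 + 1.296 + 9.22579 = 11.9525 m²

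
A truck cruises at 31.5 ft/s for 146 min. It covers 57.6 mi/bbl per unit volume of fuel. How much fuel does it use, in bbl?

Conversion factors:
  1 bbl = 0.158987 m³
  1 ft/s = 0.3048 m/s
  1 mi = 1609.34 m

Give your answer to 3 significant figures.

31.5 ft/s → 9.6012 m/s
146 min → 8760 s
d = v × t = 9.6012 × 8760 = 84106.5 m
57.6 mi/bbl → 583054 m/m³
V = d / (distance per unit fuel) = 84106.5 / 583054 = 0.144252 m³
In bbl: 0.144252 / 0.158987 = 0.907319 bbl

0.907 bbl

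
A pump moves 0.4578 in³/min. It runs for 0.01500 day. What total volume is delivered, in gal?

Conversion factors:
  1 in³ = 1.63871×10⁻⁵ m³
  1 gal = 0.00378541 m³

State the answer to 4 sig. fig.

0.4578 in³/min → 1.25034×10⁻⁷ m³/s
0.01500 day → 1296 s
V = Q × t = 1.25034×10⁻⁷ × 1296 = 1.62044×10⁻⁴ m³
In gal: 1.62044×10⁻⁴ / 0.00378541 = 0.0428075 gal

0.04281 gal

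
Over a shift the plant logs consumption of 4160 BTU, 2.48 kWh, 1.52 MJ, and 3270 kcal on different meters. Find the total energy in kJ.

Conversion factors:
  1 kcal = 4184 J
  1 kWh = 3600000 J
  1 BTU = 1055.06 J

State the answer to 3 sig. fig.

4160 BTU × 1055.06 → 4.38905×10⁶ J
2.48 kWh × 3600000 → 8.928×10⁶ J
1.52 MJ × 1000000 → 1.52×10⁶ J
3270 kcal × 4184 → 1.36817×10⁷ J
Total: 4.38905×10⁶ + 8.928×10⁶ + 1.52×10⁶ + 1.36817×10⁷ = 2.85188×10⁷ J
In kJ: 2.85188×10⁷ / 1000 = 28518.8 kJ

2.85×10⁴ kJ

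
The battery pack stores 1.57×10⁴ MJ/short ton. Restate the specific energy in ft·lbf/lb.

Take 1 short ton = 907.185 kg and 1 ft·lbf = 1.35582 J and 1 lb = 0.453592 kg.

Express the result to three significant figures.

1.57×10⁴ MJ/short ton × 1000000 J/MJ ÷ 907.185 kg/short ton = 1.73063×10⁷ J/kg
1.73063×10⁷ J/kg ÷ 1.35582 J/ft·lbf × 0.453592 kg/lb = 5.78985×10⁶ ft·lbf/lb

5.79×10⁶ ft·lbf/lb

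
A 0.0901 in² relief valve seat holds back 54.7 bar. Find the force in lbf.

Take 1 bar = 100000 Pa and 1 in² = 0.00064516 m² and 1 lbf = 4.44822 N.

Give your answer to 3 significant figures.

71.5 lbf

54.7 bar × 100000 → 5.47×10⁶ Pa
0.0901 in² × 0.00064516 → 5.81289×10⁻⁵ m²
F = P × A = 5.47×10⁶ Pa × 5.81289×10⁻⁵ m² = 317.965 N
317.965 N ÷ (4.44822 N/lbf) = 71.4814 lbf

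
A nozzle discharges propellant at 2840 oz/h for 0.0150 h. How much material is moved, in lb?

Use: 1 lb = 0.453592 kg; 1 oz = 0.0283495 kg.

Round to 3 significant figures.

2840 oz/h → 0.0223646 kg/s
0.0150 h → 54 s
m = ṁ × t = 0.0223646 × 54 = 1.20769 kg
In lb: 1.20769 / 0.453592 = 2.6625 lb

2.66 lb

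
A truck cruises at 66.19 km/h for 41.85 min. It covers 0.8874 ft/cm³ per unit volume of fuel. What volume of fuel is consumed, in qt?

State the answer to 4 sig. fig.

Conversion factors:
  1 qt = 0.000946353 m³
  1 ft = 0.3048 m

180.4 qt

66.19 km/h → 18.3861 m/s
41.85 min → 2511 s
d = v × t = 18.3861 × 2511 = 46167.5 m
0.8874 ft/cm³ → 270480 m/m³
V = d / (distance per unit fuel) = 46167.5 / 270480 = 0.170687 m³
In qt: 0.170687 / 0.000946353 = 180.363 qt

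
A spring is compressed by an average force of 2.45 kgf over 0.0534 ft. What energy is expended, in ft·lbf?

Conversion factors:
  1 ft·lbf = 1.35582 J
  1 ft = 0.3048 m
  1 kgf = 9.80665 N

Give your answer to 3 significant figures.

0.288 ft·lbf

2.45 kgf × 9.80665 = 24.0263 N
0.0534 ft × 0.3048 = 0.0162763 m
W = F × d = 24.0263 N × 0.0162763 m = 0.391059 J
0.391059 J ÷ (1.35582 J/ft·lbf) = 0.28843 ft·lbf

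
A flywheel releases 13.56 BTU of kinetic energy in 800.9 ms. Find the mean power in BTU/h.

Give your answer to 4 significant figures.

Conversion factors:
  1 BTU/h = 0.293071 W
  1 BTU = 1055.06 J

13.56 BTU × 1055.06 → 14306.6 J
800.9 ms × 0.001 → 0.8009 s
P = E / t = 14306.6 J / 0.8009 s = 17863.2 W
17863.2 W ÷ (0.293071 W/BTU/h) = 60951.8 BTU/h

6.095×10⁴ BTU/h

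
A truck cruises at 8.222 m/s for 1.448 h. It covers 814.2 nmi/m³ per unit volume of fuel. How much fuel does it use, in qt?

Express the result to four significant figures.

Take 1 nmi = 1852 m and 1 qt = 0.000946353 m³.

30.03 qt

1.448 h → 5212.8 s
d = v × t = 8.222 × 5212.8 = 42859.6 m
814.2 nmi/m³ → 1.5079×10⁶ m/m³
V = d / (distance per unit fuel) = 42859.6 / 1.5079×10⁶ = 0.0284234 m³
In qt: 0.0284234 / 0.000946353 = 30.0347 qt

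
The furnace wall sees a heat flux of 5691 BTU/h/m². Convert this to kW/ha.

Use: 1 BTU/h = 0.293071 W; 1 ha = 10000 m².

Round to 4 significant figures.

1.668×10⁴ kW/ha

5691 BTU/h/m² × 0.293071 W/BTU/h = 1667.87 W/m²
1667.87 W/m² ÷ 1000 W/kW × 10000 m²/ha = 16678.7 kW/ha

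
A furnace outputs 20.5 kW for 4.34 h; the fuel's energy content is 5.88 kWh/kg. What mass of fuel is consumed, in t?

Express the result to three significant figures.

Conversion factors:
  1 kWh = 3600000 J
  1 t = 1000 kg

0.0151 t

20.5 kW → 20500 W
4.34 h → 15624 s
E = P × t = 20500 × 15624 = 3.20292×10⁸ J
5.88 kWh/kg → 2.1168×10⁷ J/kg
m = E / e_s = 3.20292×10⁸ / 2.1168×10⁷ = 15.131 kg
In t: 15.131 / 1000 = 0.015131 t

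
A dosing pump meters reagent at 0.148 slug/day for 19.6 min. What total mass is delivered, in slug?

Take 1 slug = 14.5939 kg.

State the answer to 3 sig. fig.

0.148 slug/day → 2.49988×10⁻⁵ kg/s
19.6 min → 1176 s
m = ṁ × t = 2.49988×10⁻⁵ × 1176 = 0.0293986 kg
In slug: 0.0293986 / 14.5939 = 0.00201444 slug

0.00201 slug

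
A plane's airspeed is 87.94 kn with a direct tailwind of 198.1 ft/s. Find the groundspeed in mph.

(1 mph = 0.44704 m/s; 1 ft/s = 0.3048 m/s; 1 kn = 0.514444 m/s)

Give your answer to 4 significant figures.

87.94 kn × 0.514444 = 45.2402 m/s
198.1 ft/s × 0.3048 = 60.3809 m/s
Combined: 45.2402 + 60.3809 = 105.621 m/s
In mph: 105.621 / 0.44704 = 236.267 mph

236.3 mph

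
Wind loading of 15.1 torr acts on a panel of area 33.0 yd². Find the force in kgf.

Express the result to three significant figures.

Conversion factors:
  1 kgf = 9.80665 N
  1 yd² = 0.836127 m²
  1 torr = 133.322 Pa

15.1 torr × 133.322 → 2013.16 Pa
33.0 yd² × 0.836127 → 27.5922 m²
F = P × A = 2013.16 Pa × 27.5922 m² = 55547.5 N
55547.5 N ÷ (9.80665 N/kgf) = 5664.27 kgf

5660 kgf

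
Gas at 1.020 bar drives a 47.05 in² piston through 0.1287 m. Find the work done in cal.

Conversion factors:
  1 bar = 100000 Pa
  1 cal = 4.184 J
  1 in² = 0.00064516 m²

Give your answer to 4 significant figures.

1.020 bar → 102000 Pa
47.05 in² → 0.0303548 m²
F = P × A = 102000 × 0.0303548 = 3096.19 N
W = F × d = 3096.19 × 0.1287 = 398.48 J
In cal: 398.48 / 4.184 = 95.239 cal

95.24 cal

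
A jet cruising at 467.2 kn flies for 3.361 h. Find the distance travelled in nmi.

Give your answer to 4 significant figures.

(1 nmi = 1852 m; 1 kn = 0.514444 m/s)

1570 nmi

467.2 kn × 0.514444 = 240.348 m/s
3.361 h × 3600 = 12099.6 s
d = v × t = 240.348 m/s × 12099.6 s = 2.90811×10⁶ m
2.90811×10⁶ m ÷ (1852 m/nmi) = 1570.25 nmi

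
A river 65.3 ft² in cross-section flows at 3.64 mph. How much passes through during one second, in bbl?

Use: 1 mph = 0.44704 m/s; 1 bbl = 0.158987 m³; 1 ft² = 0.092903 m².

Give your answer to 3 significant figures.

3.64 mph × 0.44704 = 1.62723 m/s
65.3 ft² × 0.092903 = 6.06657 m²
V = v × A × t = 1.62723 m/s × 6.06657 m² × 1 s = 9.8717 m³
9.8717 m³ ÷ (0.158987 m³/bbl) = 62.0912 bbl

62.1 bbl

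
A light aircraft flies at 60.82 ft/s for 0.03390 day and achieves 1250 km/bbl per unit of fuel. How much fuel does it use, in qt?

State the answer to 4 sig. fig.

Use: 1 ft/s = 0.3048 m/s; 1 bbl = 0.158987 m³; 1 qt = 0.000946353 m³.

7.297 qt

60.82 ft/s → 18.5379 m/s
0.03390 day → 2928.96 s
d = v × t = 18.5379 × 2928.96 = 54296.8 m
1250 km/bbl → 7.86228×10⁶ m/m³
V = d / (distance per unit fuel) = 54296.8 / 7.86228×10⁶ = 0.00690599 m³
In qt: 0.00690599 / 0.000946353 = 7.29748 qt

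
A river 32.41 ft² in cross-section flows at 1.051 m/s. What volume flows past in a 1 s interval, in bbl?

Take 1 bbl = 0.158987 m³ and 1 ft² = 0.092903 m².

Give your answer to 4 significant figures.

19.90 bbl

32.41 ft² × 0.092903 = 3.01099 m²
V = v × A × t = 1.051 m/s × 3.01099 m² × 1 s = 3.16455 m³
3.16455 m³ ÷ (0.158987 m³/bbl) = 19.9045 bbl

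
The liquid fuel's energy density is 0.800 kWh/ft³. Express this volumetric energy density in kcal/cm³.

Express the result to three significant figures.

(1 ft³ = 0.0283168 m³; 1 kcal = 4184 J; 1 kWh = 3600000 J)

0.0243 kcal/cm³

0.800 kWh/ft³ × 3600000 J/kWh ÷ 0.0283168 m³/ft³ = 1.01706×10⁸ J/m³
1.01706×10⁸ J/m³ ÷ 4184 J/kcal × 10⁻⁶ m³/cm³ = 0.0243083 kcal/cm³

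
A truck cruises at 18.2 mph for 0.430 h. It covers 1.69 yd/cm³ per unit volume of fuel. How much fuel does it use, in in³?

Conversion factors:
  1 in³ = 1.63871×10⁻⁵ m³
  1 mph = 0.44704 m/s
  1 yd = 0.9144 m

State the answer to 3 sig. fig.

18.2 mph → 8.13613 m/s
0.430 h → 1548 s
d = v × t = 8.13613 × 1548 = 12594.7 m
1.69 yd/cm³ → 1.54534×10⁶ m/m³
V = d / (distance per unit fuel) = 12594.7 / 1.54534×10⁶ = 0.00815012 m³
In in³: 0.00815012 / 1.63871×10⁻⁵ = 497.35 in³

497 in³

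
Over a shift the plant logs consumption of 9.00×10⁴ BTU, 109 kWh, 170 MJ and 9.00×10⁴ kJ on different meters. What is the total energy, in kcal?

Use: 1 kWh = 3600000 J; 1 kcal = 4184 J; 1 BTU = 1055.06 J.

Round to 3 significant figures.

9.00×10⁴ BTU × 1055.06 = 9.49554×10⁷ J
109 kWh × 3600000 = 3.924×10⁸ J
170 MJ × 1000000 = 1.7×10⁸ J
9.00×10⁴ kJ × 1000 = 9×10⁷ J
Total: 9.49554×10⁷ + 3.924×10⁸ + 1.7×10⁸ + 9×10⁷ = 7.47355×10⁸ J
In kcal: 7.47355×10⁸ / 4184 = 178622 kcal

1.79×10⁵ kcal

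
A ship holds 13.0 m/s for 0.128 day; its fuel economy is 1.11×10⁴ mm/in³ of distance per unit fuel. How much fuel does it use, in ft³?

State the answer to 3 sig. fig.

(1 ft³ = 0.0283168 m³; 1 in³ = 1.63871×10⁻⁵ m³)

0.128 day → 11059.2 s
d = v × t = 13 × 11059.2 = 143770 m
1.11×10⁴ mm/in³ → 677362 m/m³
V = d / (distance per unit fuel) = 143770 / 677362 = 0.21225 m³
In ft³: 0.21225 / 0.0283168 = 7.49555 ft³

7.50 ft³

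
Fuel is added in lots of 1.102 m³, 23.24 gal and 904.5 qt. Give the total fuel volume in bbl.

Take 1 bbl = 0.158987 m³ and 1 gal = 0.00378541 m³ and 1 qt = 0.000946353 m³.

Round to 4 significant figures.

1.102 m³ (already m³)
23.24 gal × 0.00378541 = 0.0879729 m³
904.5 qt × 0.000946353 = 0.855976 m³
Total: 1.102 + 0.0879729 + 0.855976 = 2.04595 m³
In bbl: 2.04595 / 0.158987 = 12.8687 bbl

12.87 bbl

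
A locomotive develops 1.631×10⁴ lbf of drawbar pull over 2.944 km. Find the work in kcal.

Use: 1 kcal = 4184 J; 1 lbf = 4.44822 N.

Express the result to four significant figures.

5.105×10⁴ kcal

1.631×10⁴ lbf × 4.44822 = 72550.5 N
2.944 km × 1000 = 2944 m
W = F × d = 72550.5 N × 2944 m = 2.13589×10⁸ J
2.13589×10⁸ J ÷ (4184 J/kcal) = 51049 kcal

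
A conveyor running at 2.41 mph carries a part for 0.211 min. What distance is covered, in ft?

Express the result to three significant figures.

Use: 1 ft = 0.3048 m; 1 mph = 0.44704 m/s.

44.7 ft

2.41 mph × 0.44704 = 1.07737 m/s
0.211 min × 60 = 12.66 s
d = v × t = 1.07737 m/s × 12.66 s = 13.6395 m
13.6395 m ÷ (0.3048 m/ft) = 44.749 ft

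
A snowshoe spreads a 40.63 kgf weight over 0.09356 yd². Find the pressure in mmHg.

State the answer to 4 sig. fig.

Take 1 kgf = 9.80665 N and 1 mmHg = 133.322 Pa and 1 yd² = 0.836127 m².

40.63 kgf × 9.80665 = 398.444 N
0.09356 yd² × 0.836127 = 0.078228 m²
P = F / A = 398.444 N / 0.078228 m² = 5093.37 Pa
5093.37 Pa ÷ (133.322 Pa/mmHg) = 38.2035 mmHg

38.20 mmHg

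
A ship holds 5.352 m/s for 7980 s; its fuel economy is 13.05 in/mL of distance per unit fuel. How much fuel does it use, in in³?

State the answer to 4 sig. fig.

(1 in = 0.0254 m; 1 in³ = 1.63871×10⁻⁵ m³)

d = v × t = 5.352 × 7980 = 42709 m
13.05 in/mL → 331470 m/m³
V = d / (distance per unit fuel) = 42709 / 331470 = 0.128847 m³
In in³: 0.128847 / 1.63871×10⁻⁵ = 7862.71 in³

7863 in³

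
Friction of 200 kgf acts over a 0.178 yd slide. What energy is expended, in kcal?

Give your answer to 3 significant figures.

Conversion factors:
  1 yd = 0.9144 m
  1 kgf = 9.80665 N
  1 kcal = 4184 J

200 kgf × 9.80665 → 1961.33 N
0.178 yd × 0.9144 → 0.162763 m
W = F × d = 1961.33 N × 0.162763 m = 319.232 J
319.232 J ÷ (4184 J/kcal) = 0.0762983 kcal

0.0763 kcal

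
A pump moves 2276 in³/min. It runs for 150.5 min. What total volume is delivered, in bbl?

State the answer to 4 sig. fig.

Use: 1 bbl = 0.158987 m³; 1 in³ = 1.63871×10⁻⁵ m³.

2276 in³/min → 6.21617×10⁻⁴ m³/s
150.5 min → 9030 s
V = Q × t = 6.21617×10⁻⁴ × 9030 = 5.6132 m³
In bbl: 5.6132 / 0.158987 = 35.306 bbl

35.31 bbl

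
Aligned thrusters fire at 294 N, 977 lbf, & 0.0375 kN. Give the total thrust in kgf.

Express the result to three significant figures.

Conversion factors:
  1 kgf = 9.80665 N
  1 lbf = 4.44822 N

477 kgf

294 N (already N)
977 lbf × 4.44822 = 4345.91 N
0.0375 kN × 1000 = 37.5 N
Combined: 294 + 4345.91 + 37.5 = 4677.41 N
In kgf: 4677.41 / 9.80665 = 476.963 kgf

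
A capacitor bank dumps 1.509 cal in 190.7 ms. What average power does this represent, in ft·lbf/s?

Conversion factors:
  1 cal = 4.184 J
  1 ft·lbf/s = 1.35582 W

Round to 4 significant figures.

1.509 cal × 4.184 = 6.31366 J
190.7 ms × 0.001 = 0.1907 s
P = E / t = 6.31366 J / 0.1907 s = 33.1078 W
33.1078 W ÷ (1.35582 W/ft·lbf/s) = 24.419 ft·lbf/s

24.42 ft·lbf/s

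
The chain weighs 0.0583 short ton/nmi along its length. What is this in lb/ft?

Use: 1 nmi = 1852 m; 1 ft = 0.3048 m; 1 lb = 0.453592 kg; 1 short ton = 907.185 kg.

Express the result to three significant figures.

0.0583 short ton/nmi × 907.185 kg/short ton ÷ 1852 m/nmi = 0.0285577 kg/m
0.0285577 kg/m ÷ 0.453592 kg/lb × 0.3048 m/ft = 0.0191899 lb/ft

0.0192 lb/ft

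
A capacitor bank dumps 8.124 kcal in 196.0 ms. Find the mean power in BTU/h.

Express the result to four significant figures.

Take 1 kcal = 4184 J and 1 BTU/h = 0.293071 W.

8.124 kcal × 4184 → 33990.8 J
196.0 ms × 0.001 → 0.196 s
P = E / t = 33990.8 J / 0.196 s = 173422 W
173422 W ÷ (0.293071 W/BTU/h) = 591741 BTU/h

5.917×10⁵ BTU/h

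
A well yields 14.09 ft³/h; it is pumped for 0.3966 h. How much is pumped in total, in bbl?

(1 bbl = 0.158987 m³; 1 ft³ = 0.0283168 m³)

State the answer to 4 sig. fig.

14.09 ft³/h → 1.10829×10⁻⁴ m³/s
0.3966 h → 1427.76 s
V = Q × t = 1.10829×10⁻⁴ × 1427.76 = 0.158237 m³
In bbl: 0.158237 / 0.158987 = 0.995283 bbl

0.9953 bbl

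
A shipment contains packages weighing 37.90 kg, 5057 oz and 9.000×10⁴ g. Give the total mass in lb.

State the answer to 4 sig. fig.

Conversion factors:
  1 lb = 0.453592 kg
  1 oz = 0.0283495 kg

37.90 kg (already kg)
5057 oz × 0.0283495 = 143.363 kg
9.000×10⁴ g × 0.001 = 90 kg
Total: 37.9 + 143.363 + 90 = 271.263 kg
In lb: 271.263 / 0.453592 = 598.033 lb

598.0 lb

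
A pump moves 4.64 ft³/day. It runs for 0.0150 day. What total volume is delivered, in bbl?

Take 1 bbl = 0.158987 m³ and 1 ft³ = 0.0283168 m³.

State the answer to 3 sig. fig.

0.0124 bbl

4.64 ft³/day → 1.52072×10⁻⁶ m³/s
0.0150 day → 1296 s
V = Q × t = 1.52072×10⁻⁶ × 1296 = 0.00197085 m³
In bbl: 0.00197085 / 0.158987 = 0.0123963 bbl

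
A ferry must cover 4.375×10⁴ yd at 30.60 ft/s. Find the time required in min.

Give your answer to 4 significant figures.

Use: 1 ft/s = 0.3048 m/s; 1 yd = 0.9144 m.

4.375×10⁴ yd × 0.9144 = 40005 m
30.60 ft/s × 0.3048 = 9.32688 m/s
t = d / v = 40005 m / 9.32688 m/s = 4289.22 s
4289.22 s ÷ (60 s/min) = 71.487 min

71.49 min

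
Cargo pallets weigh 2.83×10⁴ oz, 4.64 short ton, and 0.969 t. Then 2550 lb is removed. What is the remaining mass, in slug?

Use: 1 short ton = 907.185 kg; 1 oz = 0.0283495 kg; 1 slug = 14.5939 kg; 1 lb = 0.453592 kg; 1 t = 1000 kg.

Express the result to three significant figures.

2.83×10⁴ oz × 0.0283495 = 802.291 kg
4.64 short ton × 907.185 = 4209.34 kg
0.969 t × 1000 = 969 kg
2550 lb × 0.453592 = 1156.66 kg
Result: 802.291 + 4209.34 + 969 − 1156.66 = 4823.97 kg
In slug: 4823.97 / 14.5939 = 330.547 slug

331 slug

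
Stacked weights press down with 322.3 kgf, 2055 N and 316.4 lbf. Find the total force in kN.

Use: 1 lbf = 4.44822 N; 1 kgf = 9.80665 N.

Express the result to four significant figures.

322.3 kgf × 9.80665 = 3160.68 N
2055 N (already N)
316.4 lbf × 4.44822 = 1407.42 N
Sum: 3160.68 + 2055 + 1407.42 = 6623.1 N
In kN: 6623.1 / 1000 = 6.6231 kN

6.623 kN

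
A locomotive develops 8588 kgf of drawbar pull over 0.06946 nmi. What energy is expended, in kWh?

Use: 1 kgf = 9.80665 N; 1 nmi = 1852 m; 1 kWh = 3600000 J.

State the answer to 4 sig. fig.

8588 kgf × 9.80665 = 84219.5 N
0.06946 nmi × 1852 = 128.64 m
W = F × d = 84219.5 N × 128.64 m = 1.0834×10⁷ J
1.0834×10⁷ J ÷ (3600000 J/kWh) = 3.00944 kWh

3.009 kWh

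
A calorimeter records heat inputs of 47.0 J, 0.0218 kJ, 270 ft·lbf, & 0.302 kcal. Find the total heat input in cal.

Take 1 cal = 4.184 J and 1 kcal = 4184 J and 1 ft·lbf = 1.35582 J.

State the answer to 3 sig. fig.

406 cal

47.0 J (already J)
0.0218 kJ × 1000 = 21.8 J
270 ft·lbf × 1.35582 = 366.071 J
0.302 kcal × 4184 = 1263.57 J
Sum: 47 + 21.8 + 366.071 + 1263.57 = 1698.44 J
In cal: 1698.44 / 4.184 = 405.937 cal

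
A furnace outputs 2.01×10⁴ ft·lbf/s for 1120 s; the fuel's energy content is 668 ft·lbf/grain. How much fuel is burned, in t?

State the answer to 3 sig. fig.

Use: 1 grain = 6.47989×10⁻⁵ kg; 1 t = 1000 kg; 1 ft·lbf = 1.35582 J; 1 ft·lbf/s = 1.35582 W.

0.00218 t

2.01×10⁴ ft·lbf/s → 27252 W
E = P × t = 27252 × 1120 = 3.05222×10⁷ J
668 ft·lbf/grain → 1.39769×10⁷ J/kg
m = E / e_s = 3.05222×10⁷ / 1.39769×10⁷ = 2.18376 kg
In t: 2.18376 / 1000 = 0.00218376 t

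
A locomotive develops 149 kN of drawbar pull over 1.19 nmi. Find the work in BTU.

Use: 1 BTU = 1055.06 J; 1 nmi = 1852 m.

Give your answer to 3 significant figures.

3.11×10⁵ BTU

149 kN × 1000 → 149000 N
1.19 nmi × 1852 → 2203.88 m
W = F × d = 149000 N × 2203.88 m = 3.28378×10⁸ J
3.28378×10⁸ J ÷ (1055.06 J/BTU) = 311241 BTU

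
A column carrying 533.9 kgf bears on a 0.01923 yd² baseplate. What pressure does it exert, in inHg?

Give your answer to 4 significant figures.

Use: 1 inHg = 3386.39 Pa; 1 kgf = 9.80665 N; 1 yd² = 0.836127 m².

96.16 inHg

533.9 kgf × 9.80665 = 5235.77 N
0.01923 yd² × 0.836127 = 0.0160787 m²
P = F / A = 5235.77 N / 0.0160787 m² = 325634 Pa
325634 Pa ÷ (3386.39 Pa/inHg) = 96.1596 inHg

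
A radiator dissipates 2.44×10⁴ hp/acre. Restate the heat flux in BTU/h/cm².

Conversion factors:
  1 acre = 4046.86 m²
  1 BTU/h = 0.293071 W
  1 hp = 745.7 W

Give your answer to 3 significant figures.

2.44×10⁴ hp/acre × 745.7 W/hp ÷ 4046.86 m²/acre = 4496.1 W/m²
4496.1 W/m² ÷ 0.293071 W/BTU/h × 0.0001 m²/cm² = 1.53413 BTU/h/cm²

1.53 BTU/h/cm²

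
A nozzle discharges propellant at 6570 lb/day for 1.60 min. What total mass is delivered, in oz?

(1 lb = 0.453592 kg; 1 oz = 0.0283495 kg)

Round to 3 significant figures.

6570 lb/day → 0.0344919 kg/s
1.60 min → 96 s
m = ṁ × t = 0.0344919 × 96 = 3.31122 kg
In oz: 3.31122 / 0.0283495 = 116.8 oz

117 oz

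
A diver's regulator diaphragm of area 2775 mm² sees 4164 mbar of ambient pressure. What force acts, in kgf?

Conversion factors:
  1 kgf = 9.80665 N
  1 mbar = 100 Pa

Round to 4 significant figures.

117.8 kgf

4164 mbar × 100 → 416400 Pa
2775 mm² × 10⁻⁶ → 0.002775 m²
F = P × A = 416400 Pa × 0.002775 m² = 1155.51 N
1155.51 N ÷ (9.80665 N/kgf) = 117.829 kgf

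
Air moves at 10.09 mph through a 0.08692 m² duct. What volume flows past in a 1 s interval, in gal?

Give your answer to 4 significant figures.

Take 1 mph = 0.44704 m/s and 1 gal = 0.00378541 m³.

103.6 gal

10.09 mph × 0.44704 = 4.51063 m/s
V = v × A × t = 4.51063 m/s × 0.08692 m² × 1 s = 0.392064 m³
0.392064 m³ ÷ (0.00378541 m³/gal) = 103.572 gal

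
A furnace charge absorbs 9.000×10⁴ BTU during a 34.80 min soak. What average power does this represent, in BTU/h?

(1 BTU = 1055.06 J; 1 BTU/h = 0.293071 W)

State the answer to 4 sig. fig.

1.552×10⁵ BTU/h

9.000×10⁴ BTU × 1055.06 = 9.49554×10⁷ J
34.80 min × 60 = 2088 s
P = E / t = 9.49554×10⁷ J / 2088 s = 45476.7 W
45476.7 W ÷ (0.293071 W/BTU/h) = 155173 BTU/h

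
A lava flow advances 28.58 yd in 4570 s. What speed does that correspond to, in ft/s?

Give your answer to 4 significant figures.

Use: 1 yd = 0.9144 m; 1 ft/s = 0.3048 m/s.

0.01876 ft/s

28.58 yd × 0.9144 → 26.1336 m
v = d / t = 26.1336 m / 4570 s = 0.00571851 m/s
0.00571851 m/s ÷ (0.3048 m/s/ft/s) = 0.0187615 ft/s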